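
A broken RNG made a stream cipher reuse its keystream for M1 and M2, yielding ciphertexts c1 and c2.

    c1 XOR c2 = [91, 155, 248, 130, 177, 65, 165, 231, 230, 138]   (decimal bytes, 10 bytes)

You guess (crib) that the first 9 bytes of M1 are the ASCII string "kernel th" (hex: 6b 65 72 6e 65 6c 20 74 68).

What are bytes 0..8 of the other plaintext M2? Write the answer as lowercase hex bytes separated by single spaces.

30 fe 8a ec d4 2d 85 93 8e

Since c1 ⊕ c2 = M1 ⊕ M2, XORing with the guessed M1 bytes yields the corresponding M2 bytes: M2 = (c1 ⊕ c2) ⊕ M1.
byte 0: 5b xor 6b = 30
byte 1: 9b xor 65 = fe
byte 2: f8 xor 72 = 8a
byte 3: 82 xor 6e = ec
byte 4: b1 xor 65 = d4
byte 5: 41 xor 6c = 2d
byte 6: a5 xor 20 = 85
byte 7: e7 xor 74 = 93
byte 8: e6 xor 68 = 8e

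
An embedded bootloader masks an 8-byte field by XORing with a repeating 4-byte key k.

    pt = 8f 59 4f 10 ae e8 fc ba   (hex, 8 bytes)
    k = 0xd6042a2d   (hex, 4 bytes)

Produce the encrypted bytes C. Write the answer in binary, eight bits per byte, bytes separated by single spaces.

The 4-byte key repeats, so the effective keystream is d6 04 2a 2d d6 04 2a 2d.
byte 0: 143 ^ 214 =  89
byte 1:  89 ^   4 =  93
byte 2:  79 ^  42 = 101
byte 3:  16 ^  45 =  61
byte 4: 174 ^ 214 = 120
byte 5: 232 ^   4 = 236
byte 6: 252 ^  42 = 214
byte 7: 186 ^  45 = 151

01011001 01011101 01100101 00111101 01111000 11101100 11010110 10010111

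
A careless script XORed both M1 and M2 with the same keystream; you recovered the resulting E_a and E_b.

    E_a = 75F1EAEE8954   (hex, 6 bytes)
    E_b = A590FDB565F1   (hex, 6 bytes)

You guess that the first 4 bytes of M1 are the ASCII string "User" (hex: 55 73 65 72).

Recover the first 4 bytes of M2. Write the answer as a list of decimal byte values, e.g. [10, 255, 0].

First, E_a ⊕ E_b = (M1 ⊕ K) ⊕ (M2 ⊕ K) = M1 ⊕ M2, so the key drops out. Then M2 = (M1 ⊕ M2) ⊕ M1 over the first 4 bytes.
byte 0: (75 xor a5) xor 55 = d0 xor 55 = 85
byte 1: (f1 xor 90) xor 73 = 61 xor 73 = 12
byte 2: (ea xor fd) xor 65 = 17 xor 65 = 72
byte 3: (ee xor b5) xor 72 = 5b xor 72 = 29

[133, 18, 114, 41]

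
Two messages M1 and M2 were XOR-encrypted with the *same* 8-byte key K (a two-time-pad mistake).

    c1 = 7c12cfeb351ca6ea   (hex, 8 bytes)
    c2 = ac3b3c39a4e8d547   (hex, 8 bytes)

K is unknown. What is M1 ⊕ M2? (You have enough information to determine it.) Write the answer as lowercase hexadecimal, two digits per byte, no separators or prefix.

d029f3d291f473ad

c1 ⊕ c2 = (M1 ⊕ K) ⊕ (M2 ⊕ K) = M1 ⊕ M2 — the shared key cancels under XOR.
124 ⊕ 172 = 208
 18 ⊕  59 =  41
207 ⊕  60 = 243
235 ⊕  57 = 210
 53 ⊕ 164 = 145
 28 ⊕ 232 = 244
166 ⊕ 213 = 115
234 ⊕  71 = 173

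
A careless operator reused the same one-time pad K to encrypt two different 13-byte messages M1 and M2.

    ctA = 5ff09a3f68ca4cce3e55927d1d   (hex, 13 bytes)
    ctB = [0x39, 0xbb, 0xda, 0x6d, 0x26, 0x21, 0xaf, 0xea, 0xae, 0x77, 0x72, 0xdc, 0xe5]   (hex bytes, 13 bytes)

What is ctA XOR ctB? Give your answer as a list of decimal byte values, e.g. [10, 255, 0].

[102, 75, 64, 82, 78, 235, 227, 36, 144, 34, 224, 161, 248]

ctA ⊕ ctB = (M1 ⊕ K) ⊕ (M2 ⊕ K) = M1 ⊕ M2 — the shared key cancels under XOR.
byte 0: 5f ⊕ 39 = 66
byte 1: f0 ⊕ bb = 4b
byte 2: 9a ⊕ da = 40
byte 3: 3f ⊕ 6d = 52
byte 4: 68 ⊕ 26 = 4e
byte 5: ca ⊕ 21 = eb
byte 6: 4c ⊕ af = e3
byte 7: ce ⊕ ea = 24
byte 8: 3e ⊕ ae = 90
byte 9: 55 ⊕ 77 = 22
byte 10: 92 ⊕ 72 = e0
byte 11: 7d ⊕ dc = a1
byte 12: 1d ⊕ e5 = f8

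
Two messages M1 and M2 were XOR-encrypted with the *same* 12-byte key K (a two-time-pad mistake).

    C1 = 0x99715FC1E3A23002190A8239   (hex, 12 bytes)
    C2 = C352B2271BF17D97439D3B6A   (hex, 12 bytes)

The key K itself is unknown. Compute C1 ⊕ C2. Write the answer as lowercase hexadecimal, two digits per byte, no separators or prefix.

5a23ede6f8534d955a97b953

C1 ⊕ C2 = (M1 ⊕ K) ⊕ (M2 ⊕ K) = M1 ⊕ M2 — the shared key cancels under XOR.
99 ^ c3 = 5a
71 ^ 52 = 23
5f ^ b2 = ed
c1 ^ 27 = e6
e3 ^ 1b = f8
a2 ^ f1 = 53
30 ^ 7d = 4d
02 ^ 97 = 95
19 ^ 43 = 5a
0a ^ 9d = 97
82 ^ 3b = b9
39 ^ 6a = 53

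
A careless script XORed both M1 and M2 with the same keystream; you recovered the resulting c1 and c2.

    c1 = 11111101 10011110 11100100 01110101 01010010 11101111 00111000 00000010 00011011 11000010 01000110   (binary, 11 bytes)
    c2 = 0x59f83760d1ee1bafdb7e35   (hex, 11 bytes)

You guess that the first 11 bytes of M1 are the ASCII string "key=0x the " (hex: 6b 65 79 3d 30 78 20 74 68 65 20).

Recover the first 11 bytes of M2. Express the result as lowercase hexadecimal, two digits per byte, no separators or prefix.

cf03aa28b37903d9a8d953

First, c1 ⊕ c2 = (M1 ⊕ K) ⊕ (M2 ⊕ K) = M1 ⊕ M2, so the key drops out. Then M2 = (M1 ⊕ M2) ⊕ M1 over the first 11 bytes.
byte 0: (fd xor 59) xor 6b = a4 xor 6b = cf
byte 1: (9e xor f8) xor 65 = 66 xor 65 = 03
byte 2: (e4 xor 37) xor 79 = d3 xor 79 = aa
byte 3: (75 xor 60) xor 3d = 15 xor 3d = 28
byte 4: (52 xor d1) xor 30 = 83 xor 30 = b3
byte 5: (ef xor ee) xor 78 = 01 xor 78 = 79
byte 6: (38 xor 1b) xor 20 = 23 xor 20 = 03
byte 7: (02 xor af) xor 74 = ad xor 74 = d9
byte 8: (1b xor db) xor 68 = c0 xor 68 = a8
byte 9: (c2 xor 7e) xor 65 = bc xor 65 = d9
byte 10: (46 xor 35) xor 20 = 73 xor 20 = 53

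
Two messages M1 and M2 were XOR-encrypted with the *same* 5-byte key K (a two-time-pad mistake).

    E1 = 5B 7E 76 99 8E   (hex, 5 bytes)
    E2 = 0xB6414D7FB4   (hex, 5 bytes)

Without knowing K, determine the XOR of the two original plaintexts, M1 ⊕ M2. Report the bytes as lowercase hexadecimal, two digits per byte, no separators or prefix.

ed3f3be63a

E1 ⊕ E2 = (M1 ⊕ K) ⊕ (M2 ⊕ K) = M1 ⊕ M2 — the shared key cancels under XOR.
5b xor b6 = ed
7e xor 41 = 3f
76 xor 4d = 3b
99 xor 7f = e6
8e xor b4 = 3a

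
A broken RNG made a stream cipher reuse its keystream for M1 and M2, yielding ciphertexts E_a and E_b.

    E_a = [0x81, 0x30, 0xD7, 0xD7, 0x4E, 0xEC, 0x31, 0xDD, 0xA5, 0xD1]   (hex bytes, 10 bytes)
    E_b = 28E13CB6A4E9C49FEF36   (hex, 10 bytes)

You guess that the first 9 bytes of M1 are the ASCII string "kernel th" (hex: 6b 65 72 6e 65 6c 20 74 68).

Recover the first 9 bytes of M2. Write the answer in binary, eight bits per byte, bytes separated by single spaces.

11000010 10110100 10011001 00001111 10001111 01101001 11010101 00110110 00100010

First, E_a ⊕ E_b = (M1 ⊕ K) ⊕ (M2 ⊕ K) = M1 ⊕ M2, so the key drops out. Then M2 = (M1 ⊕ M2) ⊕ M1 over the first 9 bytes.
byte 0: (81 xor 28) xor 6b = a9 xor 6b = c2
byte 1: (30 xor e1) xor 65 = d1 xor 65 = b4
byte 2: (d7 xor 3c) xor 72 = eb xor 72 = 99
byte 3: (d7 xor b6) xor 6e = 61 xor 6e = 0f
byte 4: (4e xor a4) xor 65 = ea xor 65 = 8f
byte 5: (ec xor e9) xor 6c = 05 xor 6c = 69
byte 6: (31 xor c4) xor 20 = f5 xor 20 = d5
byte 7: (dd xor 9f) xor 74 = 42 xor 74 = 36
byte 8: (a5 xor ef) xor 68 = 4a xor 68 = 22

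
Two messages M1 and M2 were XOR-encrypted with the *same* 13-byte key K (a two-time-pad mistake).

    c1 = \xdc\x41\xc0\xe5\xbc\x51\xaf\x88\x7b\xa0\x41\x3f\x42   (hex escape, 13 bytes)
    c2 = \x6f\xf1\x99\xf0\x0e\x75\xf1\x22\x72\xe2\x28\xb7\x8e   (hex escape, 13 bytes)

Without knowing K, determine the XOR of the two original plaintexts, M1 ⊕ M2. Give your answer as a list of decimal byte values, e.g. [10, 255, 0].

[179, 176, 89, 21, 178, 36, 94, 170, 9, 66, 105, 136, 204]

c1 ⊕ c2 = (M1 ⊕ K) ⊕ (M2 ⊕ K) = M1 ⊕ M2 — the shared key cancels under XOR.
11011100 ^ 01101111 = 10110011
01000001 ^ 11110001 = 10110000
11000000 ^ 10011001 = 01011001
11100101 ^ 11110000 = 00010101
10111100 ^ 00001110 = 10110010
01010001 ^ 01110101 = 00100100
10101111 ^ 11110001 = 01011110
10001000 ^ 00100010 = 10101010
01111011 ^ 01110010 = 00001001
10100000 ^ 11100010 = 01000010
01000001 ^ 00101000 = 01101001
00111111 ^ 10110111 = 10001000
01000010 ^ 10001110 = 11001100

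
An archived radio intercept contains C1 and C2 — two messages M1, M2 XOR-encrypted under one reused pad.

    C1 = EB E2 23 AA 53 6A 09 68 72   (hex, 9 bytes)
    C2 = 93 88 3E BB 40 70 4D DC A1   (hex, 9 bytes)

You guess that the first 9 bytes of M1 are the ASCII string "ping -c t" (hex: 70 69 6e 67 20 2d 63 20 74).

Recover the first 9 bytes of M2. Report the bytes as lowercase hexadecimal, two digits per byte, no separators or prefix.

0803737633372794a7

First, C1 ⊕ C2 = (M1 ⊕ K) ⊕ (M2 ⊕ K) = M1 ⊕ M2, so the key drops out. Then M2 = (M1 ⊕ M2) ⊕ M1 over the first 9 bytes.
byte 0: (eb ⊕ 93) ⊕ 70 = 78 ⊕ 70 = 08
byte 1: (e2 ⊕ 88) ⊕ 69 = 6a ⊕ 69 = 03
byte 2: (23 ⊕ 3e) ⊕ 6e = 1d ⊕ 6e = 73
byte 3: (aa ⊕ bb) ⊕ 67 = 11 ⊕ 67 = 76
byte 4: (53 ⊕ 40) ⊕ 20 = 13 ⊕ 20 = 33
byte 5: (6a ⊕ 70) ⊕ 2d = 1a ⊕ 2d = 37
byte 6: (09 ⊕ 4d) ⊕ 63 = 44 ⊕ 63 = 27
byte 7: (68 ⊕ dc) ⊕ 20 = b4 ⊕ 20 = 94
byte 8: (72 ⊕ a1) ⊕ 74 = d3 ⊕ 74 = a7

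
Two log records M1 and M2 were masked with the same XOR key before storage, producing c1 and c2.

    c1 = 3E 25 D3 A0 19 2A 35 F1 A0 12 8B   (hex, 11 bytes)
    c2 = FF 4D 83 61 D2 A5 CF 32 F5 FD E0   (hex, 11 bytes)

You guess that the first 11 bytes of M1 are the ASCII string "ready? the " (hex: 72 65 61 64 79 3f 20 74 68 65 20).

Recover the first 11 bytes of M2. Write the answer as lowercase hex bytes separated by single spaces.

First, c1 ⊕ c2 = (M1 ⊕ K) ⊕ (M2 ⊕ K) = M1 ⊕ M2, so the key drops out. Then M2 = (M1 ⊕ M2) ⊕ M1 over the first 11 bytes.
byte 0: (3e xor ff) xor 72 = c1 xor 72 = b3
byte 1: (25 xor 4d) xor 65 = 68 xor 65 = 0d
byte 2: (d3 xor 83) xor 61 = 50 xor 61 = 31
byte 3: (a0 xor 61) xor 64 = c1 xor 64 = a5
byte 4: (19 xor d2) xor 79 = cb xor 79 = b2
byte 5: (2a xor a5) xor 3f = 8f xor 3f = b0
byte 6: (35 xor cf) xor 20 = fa xor 20 = da
byte 7: (f1 xor 32) xor 74 = c3 xor 74 = b7
byte 8: (a0 xor f5) xor 68 = 55 xor 68 = 3d
byte 9: (12 xor fd) xor 65 = ef xor 65 = 8a
byte 10: (8b xor e0) xor 20 = 6b xor 20 = 4b

b3 0d 31 a5 b2 b0 da b7 3d 8a 4b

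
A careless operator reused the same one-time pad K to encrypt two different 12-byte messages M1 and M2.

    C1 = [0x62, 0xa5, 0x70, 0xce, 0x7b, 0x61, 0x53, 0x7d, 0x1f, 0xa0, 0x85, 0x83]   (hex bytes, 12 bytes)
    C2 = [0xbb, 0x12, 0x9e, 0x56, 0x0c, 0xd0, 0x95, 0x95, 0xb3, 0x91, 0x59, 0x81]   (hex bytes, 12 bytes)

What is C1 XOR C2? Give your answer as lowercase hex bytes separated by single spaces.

C1 ⊕ C2 = (M1 ⊕ K) ⊕ (M2 ⊕ K) = M1 ⊕ M2 — the shared key cancels under XOR.
62 ^ bb = d9
a5 ^ 12 = b7
70 ^ 9e = ee
ce ^ 56 = 98
7b ^ 0c = 77
61 ^ d0 = b1
53 ^ 95 = c6
7d ^ 95 = e8
1f ^ b3 = ac
a0 ^ 91 = 31
85 ^ 59 = dc
83 ^ 81 = 02

d9 b7 ee 98 77 b1 c6 e8 ac 31 dc 02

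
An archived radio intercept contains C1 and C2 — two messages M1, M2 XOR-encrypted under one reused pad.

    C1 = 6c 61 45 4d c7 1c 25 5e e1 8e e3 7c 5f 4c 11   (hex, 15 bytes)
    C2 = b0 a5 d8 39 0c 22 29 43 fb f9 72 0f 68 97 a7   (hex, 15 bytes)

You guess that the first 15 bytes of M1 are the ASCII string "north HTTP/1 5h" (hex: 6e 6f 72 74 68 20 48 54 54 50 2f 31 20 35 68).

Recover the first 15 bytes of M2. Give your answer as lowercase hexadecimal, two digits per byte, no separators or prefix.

b2abef00a31e44494e27be4217eede

First, C1 ⊕ C2 = (M1 ⊕ K) ⊕ (M2 ⊕ K) = M1 ⊕ M2, so the key drops out. Then M2 = (M1 ⊕ M2) ⊕ M1 over the first 15 bytes.
byte 0: (6c XOR b0) XOR 6e = dc XOR 6e = b2
byte 1: (61 XOR a5) XOR 6f = c4 XOR 6f = ab
byte 2: (45 XOR d8) XOR 72 = 9d XOR 72 = ef
byte 3: (4d XOR 39) XOR 74 = 74 XOR 74 = 00
byte 4: (c7 XOR 0c) XOR 68 = cb XOR 68 = a3
byte 5: (1c XOR 22) XOR 20 = 3e XOR 20 = 1e
byte 6: (25 XOR 29) XOR 48 = 0c XOR 48 = 44
byte 7: (5e XOR 43) XOR 54 = 1d XOR 54 = 49
byte 8: (e1 XOR fb) XOR 54 = 1a XOR 54 = 4e
byte 9: (8e XOR f9) XOR 50 = 77 XOR 50 = 27
byte 10: (e3 XOR 72) XOR 2f = 91 XOR 2f = be
byte 11: (7c XOR 0f) XOR 31 = 73 XOR 31 = 42
byte 12: (5f XOR 68) XOR 20 = 37 XOR 20 = 17
byte 13: (4c XOR 97) XOR 35 = db XOR 35 = ee
byte 14: (11 XOR a7) XOR 68 = b6 XOR 68 = de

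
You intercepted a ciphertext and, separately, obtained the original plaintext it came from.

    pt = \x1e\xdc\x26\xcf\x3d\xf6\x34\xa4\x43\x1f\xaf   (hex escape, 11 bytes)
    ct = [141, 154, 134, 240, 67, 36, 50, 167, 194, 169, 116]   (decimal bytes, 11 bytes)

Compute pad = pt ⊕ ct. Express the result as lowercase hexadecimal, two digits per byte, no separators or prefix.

Since ct = pt ⊕ pad, XORing both sides with pt gives pad = pt ⊕ ct.
byte 0:  30 XOR 141 = 147
byte 1: 220 XOR 154 =  70
byte 2:  38 XOR 134 = 160
byte 3: 207 XOR 240 =  63
byte 4:  61 XOR  67 = 126
byte 5: 246 XOR  36 = 210
byte 6:  52 XOR  50 =   6
byte 7: 164 XOR 167 =   3
byte 8:  67 XOR 194 = 129
byte 9:  31 XOR 169 = 182
byte 10: 175 XOR 116 = 219

9346a03f7ed2060381b6db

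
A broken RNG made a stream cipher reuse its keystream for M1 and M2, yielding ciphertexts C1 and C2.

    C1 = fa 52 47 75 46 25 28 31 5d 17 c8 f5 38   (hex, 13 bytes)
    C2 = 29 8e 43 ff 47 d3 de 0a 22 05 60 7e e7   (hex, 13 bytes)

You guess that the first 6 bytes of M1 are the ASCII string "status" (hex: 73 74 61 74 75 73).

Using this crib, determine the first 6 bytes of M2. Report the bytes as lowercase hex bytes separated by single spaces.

a0 a8 65 fe 74 85

First, C1 ⊕ C2 = (M1 ⊕ K) ⊕ (M2 ⊕ K) = M1 ⊕ M2, so the key drops out. Then M2 = (M1 ⊕ M2) ⊕ M1 over the first 6 bytes.
byte 0: (fa ^ 29) ^ 73 = d3 ^ 73 = a0
byte 1: (52 ^ 8e) ^ 74 = dc ^ 74 = a8
byte 2: (47 ^ 43) ^ 61 = 04 ^ 61 = 65
byte 3: (75 ^ ff) ^ 74 = 8a ^ 74 = fe
byte 4: (46 ^ 47) ^ 75 = 01 ^ 75 = 74
byte 5: (25 ^ d3) ^ 73 = f6 ^ 73 = 85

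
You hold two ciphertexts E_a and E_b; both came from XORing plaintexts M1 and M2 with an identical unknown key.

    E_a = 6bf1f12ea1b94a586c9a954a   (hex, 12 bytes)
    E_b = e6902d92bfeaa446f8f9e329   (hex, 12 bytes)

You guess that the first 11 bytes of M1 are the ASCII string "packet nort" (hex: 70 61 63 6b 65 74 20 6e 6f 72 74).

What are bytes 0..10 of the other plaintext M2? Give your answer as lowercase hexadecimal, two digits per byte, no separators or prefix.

fd00bfd77b27ce70fb1102

First, E_a ⊕ E_b = (M1 ⊕ K) ⊕ (M2 ⊕ K) = M1 ⊕ M2, so the key drops out. Then M2 = (M1 ⊕ M2) ⊕ M1 over the first 11 bytes.
byte 0: (6b ^ e6) ^ 70 = 8d ^ 70 = fd
byte 1: (f1 ^ 90) ^ 61 = 61 ^ 61 = 00
byte 2: (f1 ^ 2d) ^ 63 = dc ^ 63 = bf
byte 3: (2e ^ 92) ^ 6b = bc ^ 6b = d7
byte 4: (a1 ^ bf) ^ 65 = 1e ^ 65 = 7b
byte 5: (b9 ^ ea) ^ 74 = 53 ^ 74 = 27
byte 6: (4a ^ a4) ^ 20 = ee ^ 20 = ce
byte 7: (58 ^ 46) ^ 6e = 1e ^ 6e = 70
byte 8: (6c ^ f8) ^ 6f = 94 ^ 6f = fb
byte 9: (9a ^ f9) ^ 72 = 63 ^ 72 = 11
byte 10: (95 ^ e3) ^ 74 = 76 ^ 74 = 02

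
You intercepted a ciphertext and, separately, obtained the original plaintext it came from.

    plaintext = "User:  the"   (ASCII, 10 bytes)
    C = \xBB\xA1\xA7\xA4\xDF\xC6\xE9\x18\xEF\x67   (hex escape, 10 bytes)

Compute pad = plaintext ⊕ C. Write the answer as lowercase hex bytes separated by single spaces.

Since C = plaintext ⊕ pad, XORing both sides with plaintext gives pad = plaintext ⊕ C.
 85 xor 187 = 238
115 xor 161 = 210
101 xor 167 = 194
114 xor 164 = 214
 58 xor 223 = 229
 32 xor 198 = 230
 32 xor 233 = 201
116 xor  24 = 108
104 xor 239 = 135
101 xor 103 =   2

ee d2 c2 d6 e5 e6 c9 6c 87 02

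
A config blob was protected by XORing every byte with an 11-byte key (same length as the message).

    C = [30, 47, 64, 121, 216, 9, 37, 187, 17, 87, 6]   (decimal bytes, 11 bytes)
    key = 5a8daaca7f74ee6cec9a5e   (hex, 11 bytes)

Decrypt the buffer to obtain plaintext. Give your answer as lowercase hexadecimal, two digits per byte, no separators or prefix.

44a2eab3a77dcbd7fdcd58

XOR is its own inverse, so applying the key byte-wise gives the result directly.
byte 0: 1e ^ 5a = 44
byte 1: 2f ^ 8d = a2
byte 2: 40 ^ aa = ea
byte 3: 79 ^ ca = b3
byte 4: d8 ^ 7f = a7
byte 5: 09 ^ 74 = 7d
byte 6: 25 ^ ee = cb
byte 7: bb ^ 6c = d7
byte 8: 11 ^ ec = fd
byte 9: 57 ^ 9a = cd
byte 10: 06 ^ 5e = 58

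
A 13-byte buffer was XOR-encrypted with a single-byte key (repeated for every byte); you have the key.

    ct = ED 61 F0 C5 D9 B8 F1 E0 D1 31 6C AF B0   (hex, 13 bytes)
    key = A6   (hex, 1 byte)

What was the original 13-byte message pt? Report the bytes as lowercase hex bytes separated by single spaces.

4b c7 56 63 7f 1e 57 46 77 97 ca 09 16

The 1-byte key repeats, so the effective keystream is a6 a6 a6 a6 a6 a6 a6 a6 a6 a6 a6 a6 a6.
byte 0: 11101101 xor 10100110 = 01001011
byte 1: 01100001 xor 10100110 = 11000111
byte 2: 11110000 xor 10100110 = 01010110
byte 3: 11000101 xor 10100110 = 01100011
byte 4: 11011001 xor 10100110 = 01111111
byte 5: 10111000 xor 10100110 = 00011110
byte 6: 11110001 xor 10100110 = 01010111
byte 7: 11100000 xor 10100110 = 01000110
byte 8: 11010001 xor 10100110 = 01110111
byte 9: 00110001 xor 10100110 = 10010111
byte 10: 01101100 xor 10100110 = 11001010
byte 11: 10101111 xor 10100110 = 00001001
byte 12: 10110000 xor 10100110 = 00010110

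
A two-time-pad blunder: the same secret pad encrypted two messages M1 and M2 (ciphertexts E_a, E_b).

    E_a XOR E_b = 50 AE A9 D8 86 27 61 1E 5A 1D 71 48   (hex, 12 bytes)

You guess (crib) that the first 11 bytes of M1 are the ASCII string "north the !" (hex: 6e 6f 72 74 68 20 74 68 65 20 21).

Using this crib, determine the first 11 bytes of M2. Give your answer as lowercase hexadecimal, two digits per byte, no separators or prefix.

Since E_a ⊕ E_b = M1 ⊕ M2, XORing with the guessed M1 bytes yields the corresponding M2 bytes: M2 = (E_a ⊕ E_b) ⊕ M1.
byte 0: 01010000 ⊕ 01101110 = 00111110
byte 1: 10101110 ⊕ 01101111 = 11000001
byte 2: 10101001 ⊕ 01110010 = 11011011
byte 3: 11011000 ⊕ 01110100 = 10101100
byte 4: 10000110 ⊕ 01101000 = 11101110
byte 5: 00100111 ⊕ 00100000 = 00000111
byte 6: 01100001 ⊕ 01110100 = 00010101
byte 7: 00011110 ⊕ 01101000 = 01110110
byte 8: 01011010 ⊕ 01100101 = 00111111
byte 9: 00011101 ⊕ 00100000 = 00111101
byte 10: 01110001 ⊕ 00100001 = 01010000

3ec1dbacee0715763f3d50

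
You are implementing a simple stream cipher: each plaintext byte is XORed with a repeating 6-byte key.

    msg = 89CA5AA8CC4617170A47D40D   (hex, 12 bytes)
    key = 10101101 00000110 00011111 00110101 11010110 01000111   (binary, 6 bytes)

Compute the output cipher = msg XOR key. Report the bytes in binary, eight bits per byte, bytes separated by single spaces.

00100100 11001100 01000101 10011101 00011010 00000001 10111010 00010001 00010101 01110010 00000010 01001010

The 6-byte key repeats, so the effective keystream is ad 06 1f 35 d6 47 ad 06 1f 35 d6 47.
byte 0: 137 XOR 173 =  36
byte 1: 202 XOR   6 = 204
byte 2:  90 XOR  31 =  69
byte 3: 168 XOR  53 = 157
byte 4: 204 XOR 214 =  26
byte 5:  70 XOR  71 =   1
byte 6:  23 XOR 173 = 186
byte 7:  23 XOR   6 =  17
byte 8:  10 XOR  31 =  21
byte 9:  71 XOR  53 = 114
byte 10: 212 XOR 214 =   2
byte 11:  13 XOR  71 =  74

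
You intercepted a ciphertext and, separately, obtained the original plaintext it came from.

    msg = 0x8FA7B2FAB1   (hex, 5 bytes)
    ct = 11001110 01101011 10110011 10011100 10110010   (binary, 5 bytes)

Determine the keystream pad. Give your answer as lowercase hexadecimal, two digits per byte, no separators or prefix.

41cc016603

Since ct = msg ⊕ pad, XORing both sides with msg gives pad = msg ⊕ ct.
8f ⊕ ce = 41
a7 ⊕ 6b = cc
b2 ⊕ b3 = 01
fa ⊕ 9c = 66
b1 ⊕ b2 = 03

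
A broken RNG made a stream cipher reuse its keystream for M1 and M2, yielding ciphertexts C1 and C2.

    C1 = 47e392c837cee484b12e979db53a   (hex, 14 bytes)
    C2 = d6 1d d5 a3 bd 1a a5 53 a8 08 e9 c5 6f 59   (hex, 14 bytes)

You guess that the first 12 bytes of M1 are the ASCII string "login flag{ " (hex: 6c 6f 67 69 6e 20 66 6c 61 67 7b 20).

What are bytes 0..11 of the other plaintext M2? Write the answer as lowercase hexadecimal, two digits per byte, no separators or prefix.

fd912002e4f427bb78410578

First, C1 ⊕ C2 = (M1 ⊕ K) ⊕ (M2 ⊕ K) = M1 ⊕ M2, so the key drops out. Then M2 = (M1 ⊕ M2) ⊕ M1 over the first 12 bytes.
byte 0: (47 ^ d6) ^ 6c = 91 ^ 6c = fd
byte 1: (e3 ^ 1d) ^ 6f = fe ^ 6f = 91
byte 2: (92 ^ d5) ^ 67 = 47 ^ 67 = 20
byte 3: (c8 ^ a3) ^ 69 = 6b ^ 69 = 02
byte 4: (37 ^ bd) ^ 6e = 8a ^ 6e = e4
byte 5: (ce ^ 1a) ^ 20 = d4 ^ 20 = f4
byte 6: (e4 ^ a5) ^ 66 = 41 ^ 66 = 27
byte 7: (84 ^ 53) ^ 6c = d7 ^ 6c = bb
byte 8: (b1 ^ a8) ^ 61 = 19 ^ 61 = 78
byte 9: (2e ^ 08) ^ 67 = 26 ^ 67 = 41
byte 10: (97 ^ e9) ^ 7b = 7e ^ 7b = 05
byte 11: (9d ^ c5) ^ 20 = 58 ^ 20 = 78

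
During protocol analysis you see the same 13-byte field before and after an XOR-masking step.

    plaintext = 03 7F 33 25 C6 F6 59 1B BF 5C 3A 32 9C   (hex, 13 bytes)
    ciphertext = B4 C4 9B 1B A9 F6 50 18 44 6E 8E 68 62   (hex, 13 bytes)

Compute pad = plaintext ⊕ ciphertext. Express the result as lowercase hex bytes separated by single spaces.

b7 bb a8 3e 6f 00 09 03 fb 32 b4 5a fe

Since ciphertext = plaintext ⊕ pad, XORing both sides with plaintext gives pad = plaintext ⊕ ciphertext.
  3 ⊕ 180 = 183
127 ⊕ 196 = 187
 51 ⊕ 155 = 168
 37 ⊕  27 =  62
198 ⊕ 169 = 111
246 ⊕ 246 =   0
 89 ⊕  80 =   9
 27 ⊕  24 =   3
191 ⊕  68 = 251
 92 ⊕ 110 =  50
 58 ⊕ 142 = 180
 50 ⊕ 104 =  90
156 ⊕  98 = 254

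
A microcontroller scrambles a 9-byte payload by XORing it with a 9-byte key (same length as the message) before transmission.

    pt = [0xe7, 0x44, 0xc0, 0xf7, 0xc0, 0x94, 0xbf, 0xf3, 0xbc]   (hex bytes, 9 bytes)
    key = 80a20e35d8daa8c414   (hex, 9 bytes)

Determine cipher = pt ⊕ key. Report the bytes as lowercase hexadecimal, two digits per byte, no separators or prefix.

byte 0: e7 xor 80 = 67
byte 1: 44 xor a2 = e6
byte 2: c0 xor 0e = ce
byte 3: f7 xor 35 = c2
byte 4: c0 xor d8 = 18
byte 5: 94 xor da = 4e
byte 6: bf xor a8 = 17
byte 7: f3 xor c4 = 37
byte 8: bc xor 14 = a8

67e6cec2184e1737a8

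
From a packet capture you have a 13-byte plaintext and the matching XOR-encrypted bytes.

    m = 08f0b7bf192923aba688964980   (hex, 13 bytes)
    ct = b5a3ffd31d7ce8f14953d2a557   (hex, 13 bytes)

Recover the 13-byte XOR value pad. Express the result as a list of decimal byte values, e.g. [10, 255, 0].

Since ct = m ⊕ pad, XORing both sides with m gives pad = m ⊕ ct.
00001000 XOR 10110101 = 10111101
11110000 XOR 10100011 = 01010011
10110111 XOR 11111111 = 01001000
10111111 XOR 11010011 = 01101100
00011001 XOR 00011101 = 00000100
00101001 XOR 01111100 = 01010101
00100011 XOR 11101000 = 11001011
10101011 XOR 11110001 = 01011010
10100110 XOR 01001001 = 11101111
10001000 XOR 01010011 = 11011011
10010110 XOR 11010010 = 01000100
01001001 XOR 10100101 = 11101100
10000000 XOR 01010111 = 11010111

[189, 83, 72, 108, 4, 85, 203, 90, 239, 219, 68, 236, 215]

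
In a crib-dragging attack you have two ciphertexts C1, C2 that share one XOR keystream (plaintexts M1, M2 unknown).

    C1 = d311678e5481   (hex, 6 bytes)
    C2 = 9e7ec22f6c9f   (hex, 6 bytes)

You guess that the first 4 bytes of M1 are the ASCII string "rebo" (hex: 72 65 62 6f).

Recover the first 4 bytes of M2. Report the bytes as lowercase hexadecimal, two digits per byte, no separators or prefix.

3f0ac7ce

First, C1 ⊕ C2 = (M1 ⊕ K) ⊕ (M2 ⊕ K) = M1 ⊕ M2, so the key drops out. Then M2 = (M1 ⊕ M2) ⊕ M1 over the first 4 bytes.
byte 0: (d3 ⊕ 9e) ⊕ 72 = 4d ⊕ 72 = 3f
byte 1: (11 ⊕ 7e) ⊕ 65 = 6f ⊕ 65 = 0a
byte 2: (67 ⊕ c2) ⊕ 62 = a5 ⊕ 62 = c7
byte 3: (8e ⊕ 2f) ⊕ 6f = a1 ⊕ 6f = ce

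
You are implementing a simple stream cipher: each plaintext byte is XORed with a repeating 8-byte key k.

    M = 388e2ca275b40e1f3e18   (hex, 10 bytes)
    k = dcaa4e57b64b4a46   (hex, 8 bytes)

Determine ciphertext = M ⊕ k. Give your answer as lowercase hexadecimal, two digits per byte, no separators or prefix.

e42462f5c3ff4459e2b2

The 8-byte key repeats, so the effective keystream is dc aa 4e 57 b6 4b 4a 46 dc aa.
byte 0: 38 ^ dc = e4
byte 1: 8e ^ aa = 24
byte 2: 2c ^ 4e = 62
byte 3: a2 ^ 57 = f5
byte 4: 75 ^ b6 = c3
byte 5: b4 ^ 4b = ff
byte 6: 0e ^ 4a = 44
byte 7: 1f ^ 46 = 59
byte 8: 3e ^ dc = e2
byte 9: 18 ^ aa = b2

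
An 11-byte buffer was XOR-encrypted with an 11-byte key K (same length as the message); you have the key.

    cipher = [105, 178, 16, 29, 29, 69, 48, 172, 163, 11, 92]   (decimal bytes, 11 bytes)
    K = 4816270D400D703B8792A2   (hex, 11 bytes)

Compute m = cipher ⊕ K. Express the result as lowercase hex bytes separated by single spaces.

69 xor 48 = 21
b2 xor 16 = a4
10 xor 27 = 37
1d xor 0d = 10
1d xor 40 = 5d
45 xor 0d = 48
30 xor 70 = 40
ac xor 3b = 97
a3 xor 87 = 24
0b xor 92 = 99
5c xor a2 = fe

21 a4 37 10 5d 48 40 97 24 99 fe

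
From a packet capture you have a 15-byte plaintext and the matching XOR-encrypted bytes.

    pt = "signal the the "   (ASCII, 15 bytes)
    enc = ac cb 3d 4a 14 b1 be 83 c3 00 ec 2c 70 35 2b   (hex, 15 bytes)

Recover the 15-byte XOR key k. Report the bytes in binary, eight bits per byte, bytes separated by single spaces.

11011111 10100010 01011010 00100100 01110101 11011101 10011110 11110111 10101011 01100101 11001100 01011000 00011000 01010000 00001011

Since enc = pt ⊕ k, XORing both sides with pt gives k = pt ⊕ enc.
byte 0: 73 ^ ac = df
byte 1: 69 ^ cb = a2
byte 2: 67 ^ 3d = 5a
byte 3: 6e ^ 4a = 24
byte 4: 61 ^ 14 = 75
byte 5: 6c ^ b1 = dd
byte 6: 20 ^ be = 9e
byte 7: 74 ^ 83 = f7
byte 8: 68 ^ c3 = ab
byte 9: 65 ^ 00 = 65
byte 10: 20 ^ ec = cc
byte 11: 74 ^ 2c = 58
byte 12: 68 ^ 70 = 18
byte 13: 65 ^ 35 = 50
byte 14: 20 ^ 2b = 0b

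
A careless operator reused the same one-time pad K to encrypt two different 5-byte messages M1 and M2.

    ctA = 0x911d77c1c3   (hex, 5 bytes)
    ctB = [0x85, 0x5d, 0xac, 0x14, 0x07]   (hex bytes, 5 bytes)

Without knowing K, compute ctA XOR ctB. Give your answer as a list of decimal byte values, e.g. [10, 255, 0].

[20, 64, 219, 213, 196]

ctA ⊕ ctB = (M1 ⊕ K) ⊕ (M2 ⊕ K) = M1 ⊕ M2 — the shared key cancels under XOR.
byte 0: 10010001 ⊕ 10000101 = 00010100
byte 1: 00011101 ⊕ 01011101 = 01000000
byte 2: 01110111 ⊕ 10101100 = 11011011
byte 3: 11000001 ⊕ 00010100 = 11010101
byte 4: 11000011 ⊕ 00000111 = 11000100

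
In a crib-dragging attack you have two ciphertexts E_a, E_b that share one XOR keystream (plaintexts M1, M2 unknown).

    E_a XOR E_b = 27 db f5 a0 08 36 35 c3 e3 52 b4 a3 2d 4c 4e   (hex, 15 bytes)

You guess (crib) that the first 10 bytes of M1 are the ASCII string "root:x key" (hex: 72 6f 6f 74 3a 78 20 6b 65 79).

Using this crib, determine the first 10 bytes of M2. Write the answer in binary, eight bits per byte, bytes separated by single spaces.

01010101 10110100 10011010 11010100 00110010 01001110 00010101 10101000 10000110 00101011

Since E_a ⊕ E_b = M1 ⊕ M2, XORing with the guessed M1 bytes yields the corresponding M2 bytes: M2 = (E_a ⊕ E_b) ⊕ M1.
byte 0: 00100111 ^ 01110010 = 01010101
byte 1: 11011011 ^ 01101111 = 10110100
byte 2: 11110101 ^ 01101111 = 10011010
byte 3: 10100000 ^ 01110100 = 11010100
byte 4: 00001000 ^ 00111010 = 00110010
byte 5: 00110110 ^ 01111000 = 01001110
byte 6: 00110101 ^ 00100000 = 00010101
byte 7: 11000011 ^ 01101011 = 10101000
byte 8: 11100011 ^ 01100101 = 10000110
byte 9: 01010010 ^ 01111001 = 00101011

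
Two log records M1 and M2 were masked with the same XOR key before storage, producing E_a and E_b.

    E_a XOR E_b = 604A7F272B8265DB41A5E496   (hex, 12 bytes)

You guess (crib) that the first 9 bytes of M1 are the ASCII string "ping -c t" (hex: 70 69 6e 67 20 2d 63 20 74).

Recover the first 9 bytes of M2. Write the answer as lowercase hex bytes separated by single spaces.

Since E_a ⊕ E_b = M1 ⊕ M2, XORing with the guessed M1 bytes yields the corresponding M2 bytes: M2 = (E_a ⊕ E_b) ⊕ M1.
01100000 xor 01110000 = 00010000
01001010 xor 01101001 = 00100011
01111111 xor 01101110 = 00010001
00100111 xor 01100111 = 01000000
00101011 xor 00100000 = 00001011
10000010 xor 00101101 = 10101111
01100101 xor 01100011 = 00000110
11011011 xor 00100000 = 11111011
01000001 xor 01110100 = 00110101

10 23 11 40 0b af 06 fb 35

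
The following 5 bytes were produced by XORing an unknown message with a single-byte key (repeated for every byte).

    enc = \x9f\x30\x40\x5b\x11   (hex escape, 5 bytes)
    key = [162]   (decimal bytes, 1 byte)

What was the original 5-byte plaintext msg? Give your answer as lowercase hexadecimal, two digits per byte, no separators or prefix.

The 1-byte key repeats, so the effective keystream is a2 a2 a2 a2 a2.
byte 0: 159 ⊕ 162 =  61
byte 1:  48 ⊕ 162 = 146
byte 2:  64 ⊕ 162 = 226
byte 3:  91 ⊕ 162 = 249
byte 4:  17 ⊕ 162 = 179

3d92e2f9b3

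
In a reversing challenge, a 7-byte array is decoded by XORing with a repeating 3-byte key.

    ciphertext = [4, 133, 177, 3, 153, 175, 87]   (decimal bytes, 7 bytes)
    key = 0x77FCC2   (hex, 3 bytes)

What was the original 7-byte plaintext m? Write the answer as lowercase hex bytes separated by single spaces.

The 3-byte key repeats, so the effective keystream is 77 fc c2 77 fc c2 77.
byte 0:   4 XOR 119 = 115
byte 1: 133 XOR 252 = 121
byte 2: 177 XOR 194 = 115
byte 3:   3 XOR 119 = 116
byte 4: 153 XOR 252 = 101
byte 5: 175 XOR 194 = 109
byte 6:  87 XOR 119 =  32

73 79 73 74 65 6d 20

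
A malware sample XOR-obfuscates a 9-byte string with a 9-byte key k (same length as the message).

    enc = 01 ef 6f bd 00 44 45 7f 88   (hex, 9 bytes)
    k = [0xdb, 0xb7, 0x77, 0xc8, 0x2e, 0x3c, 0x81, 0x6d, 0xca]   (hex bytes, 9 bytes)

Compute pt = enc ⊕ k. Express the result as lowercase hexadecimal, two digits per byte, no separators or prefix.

XOR is its own inverse, so applying the key byte-wise gives the result directly.
00000001 ^ 11011011 = 11011010
11101111 ^ 10110111 = 01011000
01101111 ^ 01110111 = 00011000
10111101 ^ 11001000 = 01110101
00000000 ^ 00101110 = 00101110
01000100 ^ 00111100 = 01111000
01000101 ^ 10000001 = 11000100
01111111 ^ 01101101 = 00010010
10001000 ^ 11001010 = 01000010

da5818752e78c41242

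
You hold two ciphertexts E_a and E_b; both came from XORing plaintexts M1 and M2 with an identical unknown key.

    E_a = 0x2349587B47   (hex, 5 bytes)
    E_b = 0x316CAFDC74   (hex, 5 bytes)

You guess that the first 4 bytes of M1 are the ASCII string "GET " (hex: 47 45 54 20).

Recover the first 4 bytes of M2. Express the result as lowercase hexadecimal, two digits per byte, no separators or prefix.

5560a387

First, E_a ⊕ E_b = (M1 ⊕ K) ⊕ (M2 ⊕ K) = M1 ⊕ M2, so the key drops out. Then M2 = (M1 ⊕ M2) ⊕ M1 over the first 4 bytes.
byte 0: (23 ^ 31) ^ 47 = 12 ^ 47 = 55
byte 1: (49 ^ 6c) ^ 45 = 25 ^ 45 = 60
byte 2: (58 ^ af) ^ 54 = f7 ^ 54 = a3
byte 3: (7b ^ dc) ^ 20 = a7 ^ 20 = 87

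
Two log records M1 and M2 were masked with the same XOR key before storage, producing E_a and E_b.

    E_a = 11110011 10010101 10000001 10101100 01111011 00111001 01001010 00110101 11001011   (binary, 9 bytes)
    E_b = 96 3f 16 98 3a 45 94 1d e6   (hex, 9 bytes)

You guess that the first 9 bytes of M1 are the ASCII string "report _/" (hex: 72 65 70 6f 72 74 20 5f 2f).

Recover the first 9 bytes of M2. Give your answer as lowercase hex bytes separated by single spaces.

First, E_a ⊕ E_b = (M1 ⊕ K) ⊕ (M2 ⊕ K) = M1 ⊕ M2, so the key drops out. Then M2 = (M1 ⊕ M2) ⊕ M1 over the first 9 bytes.
byte 0: (f3 XOR 96) XOR 72 = 65 XOR 72 = 17
byte 1: (95 XOR 3f) XOR 65 = aa XOR 65 = cf
byte 2: (81 XOR 16) XOR 70 = 97 XOR 70 = e7
byte 3: (ac XOR 98) XOR 6f = 34 XOR 6f = 5b
byte 4: (7b XOR 3a) XOR 72 = 41 XOR 72 = 33
byte 5: (39 XOR 45) XOR 74 = 7c XOR 74 = 08
byte 6: (4a XOR 94) XOR 20 = de XOR 20 = fe
byte 7: (35 XOR 1d) XOR 5f = 28 XOR 5f = 77
byte 8: (cb XOR e6) XOR 2f = 2d XOR 2f = 02

17 cf e7 5b 33 08 fe 77 02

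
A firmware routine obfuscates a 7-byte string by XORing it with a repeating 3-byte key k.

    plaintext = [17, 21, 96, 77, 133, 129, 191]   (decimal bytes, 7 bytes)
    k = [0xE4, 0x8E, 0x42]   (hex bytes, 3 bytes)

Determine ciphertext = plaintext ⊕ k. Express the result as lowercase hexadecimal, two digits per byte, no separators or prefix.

The 3-byte key repeats, so the effective keystream is e4 8e 42 e4 8e 42 e4.
byte 0: 11 ^ e4 = f5
byte 1: 15 ^ 8e = 9b
byte 2: 60 ^ 42 = 22
byte 3: 4d ^ e4 = a9
byte 4: 85 ^ 8e = 0b
byte 5: 81 ^ 42 = c3
byte 6: bf ^ e4 = 5b

f59b22a90bc35b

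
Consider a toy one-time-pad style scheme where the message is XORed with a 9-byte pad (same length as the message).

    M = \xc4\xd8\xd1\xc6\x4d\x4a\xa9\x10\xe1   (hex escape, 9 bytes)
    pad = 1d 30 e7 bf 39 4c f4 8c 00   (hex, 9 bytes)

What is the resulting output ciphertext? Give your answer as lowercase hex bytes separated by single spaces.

byte 0: c4 xor 1d = d9
byte 1: d8 xor 30 = e8
byte 2: d1 xor e7 = 36
byte 3: c6 xor bf = 79
byte 4: 4d xor 39 = 74
byte 5: 4a xor 4c = 06
byte 6: a9 xor f4 = 5d
byte 7: 10 xor 8c = 9c
byte 8: e1 xor 00 = e1

d9 e8 36 79 74 06 5d 9c e1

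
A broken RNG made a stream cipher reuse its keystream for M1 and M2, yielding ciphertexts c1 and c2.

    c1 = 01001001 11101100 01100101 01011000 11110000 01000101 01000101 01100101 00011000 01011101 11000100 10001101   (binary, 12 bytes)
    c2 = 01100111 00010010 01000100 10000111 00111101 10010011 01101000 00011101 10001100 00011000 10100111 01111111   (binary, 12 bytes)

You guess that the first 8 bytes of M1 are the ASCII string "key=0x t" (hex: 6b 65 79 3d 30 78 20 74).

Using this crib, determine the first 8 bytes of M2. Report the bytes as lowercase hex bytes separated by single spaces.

First, c1 ⊕ c2 = (M1 ⊕ K) ⊕ (M2 ⊕ K) = M1 ⊕ M2, so the key drops out. Then M2 = (M1 ⊕ M2) ⊕ M1 over the first 8 bytes.
byte 0: (49 XOR 67) XOR 6b = 2e XOR 6b = 45
byte 1: (ec XOR 12) XOR 65 = fe XOR 65 = 9b
byte 2: (65 XOR 44) XOR 79 = 21 XOR 79 = 58
byte 3: (58 XOR 87) XOR 3d = df XOR 3d = e2
byte 4: (f0 XOR 3d) XOR 30 = cd XOR 30 = fd
byte 5: (45 XOR 93) XOR 78 = d6 XOR 78 = ae
byte 6: (45 XOR 68) XOR 20 = 2d XOR 20 = 0d
byte 7: (65 XOR 1d) XOR 74 = 78 XOR 74 = 0c

45 9b 58 e2 fd ae 0d 0c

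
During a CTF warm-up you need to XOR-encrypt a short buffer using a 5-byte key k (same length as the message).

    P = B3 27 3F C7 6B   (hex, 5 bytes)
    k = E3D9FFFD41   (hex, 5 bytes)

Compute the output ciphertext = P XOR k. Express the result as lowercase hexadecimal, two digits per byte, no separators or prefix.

50fec03a2a

XOR is its own inverse, so applying the key byte-wise gives the result directly.
b3 XOR e3 = 50
27 XOR d9 = fe
3f XOR ff = c0
c7 XOR fd = 3a
6b XOR 41 = 2a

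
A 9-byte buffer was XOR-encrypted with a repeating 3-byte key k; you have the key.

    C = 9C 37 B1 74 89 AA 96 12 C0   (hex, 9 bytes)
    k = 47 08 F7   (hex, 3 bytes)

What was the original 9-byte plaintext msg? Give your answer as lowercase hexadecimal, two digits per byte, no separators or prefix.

db3f4633815dd11a37

The 3-byte key repeats, so the effective keystream is 47 08 f7 47 08 f7 47 08 f7.
byte 0: 9c ^ 47 = db
byte 1: 37 ^ 08 = 3f
byte 2: b1 ^ f7 = 46
byte 3: 74 ^ 47 = 33
byte 4: 89 ^ 08 = 81
byte 5: aa ^ f7 = 5d
byte 6: 96 ^ 47 = d1
byte 7: 12 ^ 08 = 1a
byte 8: c0 ^ f7 = 37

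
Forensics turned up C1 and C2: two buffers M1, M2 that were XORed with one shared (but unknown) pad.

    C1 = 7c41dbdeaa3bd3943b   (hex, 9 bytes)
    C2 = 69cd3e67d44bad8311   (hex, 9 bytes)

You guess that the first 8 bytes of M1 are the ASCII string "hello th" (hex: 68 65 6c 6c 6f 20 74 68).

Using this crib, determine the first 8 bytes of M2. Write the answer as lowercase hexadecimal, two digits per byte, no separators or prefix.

7de989d511500a7f

First, C1 ⊕ C2 = (M1 ⊕ K) ⊕ (M2 ⊕ K) = M1 ⊕ M2, so the key drops out. Then M2 = (M1 ⊕ M2) ⊕ M1 over the first 8 bytes.
byte 0: (7c ⊕ 69) ⊕ 68 = 15 ⊕ 68 = 7d
byte 1: (41 ⊕ cd) ⊕ 65 = 8c ⊕ 65 = e9
byte 2: (db ⊕ 3e) ⊕ 6c = e5 ⊕ 6c = 89
byte 3: (de ⊕ 67) ⊕ 6c = b9 ⊕ 6c = d5
byte 4: (aa ⊕ d4) ⊕ 6f = 7e ⊕ 6f = 11
byte 5: (3b ⊕ 4b) ⊕ 20 = 70 ⊕ 20 = 50
byte 6: (d3 ⊕ ad) ⊕ 74 = 7e ⊕ 74 = 0a
byte 7: (94 ⊕ 83) ⊕ 68 = 17 ⊕ 68 = 7f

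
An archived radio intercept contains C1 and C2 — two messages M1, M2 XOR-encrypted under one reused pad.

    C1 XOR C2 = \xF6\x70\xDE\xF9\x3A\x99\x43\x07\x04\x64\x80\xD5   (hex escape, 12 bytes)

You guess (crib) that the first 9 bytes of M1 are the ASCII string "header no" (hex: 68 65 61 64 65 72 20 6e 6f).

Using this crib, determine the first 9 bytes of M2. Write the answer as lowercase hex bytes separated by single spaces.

Since C1 ⊕ C2 = M1 ⊕ M2, XORing with the guessed M1 bytes yields the corresponding M2 bytes: M2 = (C1 ⊕ C2) ⊕ M1.
byte 0: 11110110 ⊕ 01101000 = 10011110
byte 1: 01110000 ⊕ 01100101 = 00010101
byte 2: 11011110 ⊕ 01100001 = 10111111
byte 3: 11111001 ⊕ 01100100 = 10011101
byte 4: 00111010 ⊕ 01100101 = 01011111
byte 5: 10011001 ⊕ 01110010 = 11101011
byte 6: 01000011 ⊕ 00100000 = 01100011
byte 7: 00000111 ⊕ 01101110 = 01101001
byte 8: 00000100 ⊕ 01101111 = 01101011

9e 15 bf 9d 5f eb 63 69 6b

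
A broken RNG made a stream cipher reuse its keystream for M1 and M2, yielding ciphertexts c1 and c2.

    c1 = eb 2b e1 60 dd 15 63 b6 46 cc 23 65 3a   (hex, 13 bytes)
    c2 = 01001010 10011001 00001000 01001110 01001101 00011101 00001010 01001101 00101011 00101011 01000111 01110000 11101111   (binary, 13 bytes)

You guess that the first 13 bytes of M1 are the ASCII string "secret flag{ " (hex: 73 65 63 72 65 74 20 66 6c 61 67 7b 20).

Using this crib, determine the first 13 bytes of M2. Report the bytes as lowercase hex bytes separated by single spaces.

d2 d7 8a 5c f5 7c 49 9d 01 86 03 6e f5

First, c1 ⊕ c2 = (M1 ⊕ K) ⊕ (M2 ⊕ K) = M1 ⊕ M2, so the key drops out. Then M2 = (M1 ⊕ M2) ⊕ M1 over the first 13 bytes.
byte 0: (eb xor 4a) xor 73 = a1 xor 73 = d2
byte 1: (2b xor 99) xor 65 = b2 xor 65 = d7
byte 2: (e1 xor 08) xor 63 = e9 xor 63 = 8a
byte 3: (60 xor 4e) xor 72 = 2e xor 72 = 5c
byte 4: (dd xor 4d) xor 65 = 90 xor 65 = f5
byte 5: (15 xor 1d) xor 74 = 08 xor 74 = 7c
byte 6: (63 xor 0a) xor 20 = 69 xor 20 = 49
byte 7: (b6 xor 4d) xor 66 = fb xor 66 = 9d
byte 8: (46 xor 2b) xor 6c = 6d xor 6c = 01
byte 9: (cc xor 2b) xor 61 = e7 xor 61 = 86
byte 10: (23 xor 47) xor 67 = 64 xor 67 = 03
byte 11: (65 xor 70) xor 7b = 15 xor 7b = 6e
byte 12: (3a xor ef) xor 20 = d5 xor 20 = f5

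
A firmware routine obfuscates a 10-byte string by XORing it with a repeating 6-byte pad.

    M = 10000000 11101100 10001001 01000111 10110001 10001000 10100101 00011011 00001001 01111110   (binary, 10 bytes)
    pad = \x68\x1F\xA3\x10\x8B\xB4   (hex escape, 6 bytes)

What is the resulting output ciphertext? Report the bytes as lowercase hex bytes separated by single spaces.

The 6-byte key repeats, so the effective keystream is 68 1f a3 10 8b b4 68 1f a3 10.
byte 0: 80 ^ 68 = e8
byte 1: ec ^ 1f = f3
byte 2: 89 ^ a3 = 2a
byte 3: 47 ^ 10 = 57
byte 4: b1 ^ 8b = 3a
byte 5: 88 ^ b4 = 3c
byte 6: a5 ^ 68 = cd
byte 7: 1b ^ 1f = 04
byte 8: 09 ^ a3 = aa
byte 9: 7e ^ 10 = 6e

e8 f3 2a 57 3a 3c cd 04 aa 6e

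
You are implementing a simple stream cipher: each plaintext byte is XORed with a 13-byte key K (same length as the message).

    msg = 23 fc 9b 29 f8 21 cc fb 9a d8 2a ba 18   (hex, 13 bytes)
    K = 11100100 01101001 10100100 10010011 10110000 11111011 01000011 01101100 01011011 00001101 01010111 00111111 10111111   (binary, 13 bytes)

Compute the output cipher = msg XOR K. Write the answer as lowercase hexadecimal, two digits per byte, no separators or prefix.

byte 0: 23 xor e4 = c7
byte 1: fc xor 69 = 95
byte 2: 9b xor a4 = 3f
byte 3: 29 xor 93 = ba
byte 4: f8 xor b0 = 48
byte 5: 21 xor fb = da
byte 6: cc xor 43 = 8f
byte 7: fb xor 6c = 97
byte 8: 9a xor 5b = c1
byte 9: d8 xor 0d = d5
byte 10: 2a xor 57 = 7d
byte 11: ba xor 3f = 85
byte 12: 18 xor bf = a7

c7953fba48da8f97c1d57d85a7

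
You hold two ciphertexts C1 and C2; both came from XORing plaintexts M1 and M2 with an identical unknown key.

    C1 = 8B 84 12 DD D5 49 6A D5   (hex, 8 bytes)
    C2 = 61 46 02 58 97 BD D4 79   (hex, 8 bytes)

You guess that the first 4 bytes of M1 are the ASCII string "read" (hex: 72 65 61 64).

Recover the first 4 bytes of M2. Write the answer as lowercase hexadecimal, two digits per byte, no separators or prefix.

98a771e1

First, C1 ⊕ C2 = (M1 ⊕ K) ⊕ (M2 ⊕ K) = M1 ⊕ M2, so the key drops out. Then M2 = (M1 ⊕ M2) ⊕ M1 over the first 4 bytes.
byte 0: (8b ^ 61) ^ 72 = ea ^ 72 = 98
byte 1: (84 ^ 46) ^ 65 = c2 ^ 65 = a7
byte 2: (12 ^ 02) ^ 61 = 10 ^ 61 = 71
byte 3: (dd ^ 58) ^ 64 = 85 ^ 64 = e1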